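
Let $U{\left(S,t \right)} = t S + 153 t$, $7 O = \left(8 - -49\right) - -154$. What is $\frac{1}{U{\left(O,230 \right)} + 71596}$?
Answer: $\frac{7}{796032} \approx 8.7936 \cdot 10^{-6}$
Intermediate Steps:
$O = \frac{211}{7}$ ($O = \frac{\left(8 - -49\right) - -154}{7} = \frac{\left(8 + 49\right) + 154}{7} = \frac{57 + 154}{7} = \frac{1}{7} \cdot 211 = \frac{211}{7} \approx 30.143$)
$U{\left(S,t \right)} = 153 t + S t$ ($U{\left(S,t \right)} = S t + 153 t = 153 t + S t$)
$\frac{1}{U{\left(O,230 \right)} + 71596} = \frac{1}{230 \left(153 + \frac{211}{7}\right) + 71596} = \frac{1}{230 \cdot \frac{1282}{7} + 71596} = \frac{1}{\frac{294860}{7} + 71596} = \frac{1}{\frac{796032}{7}} = \frac{7}{796032}$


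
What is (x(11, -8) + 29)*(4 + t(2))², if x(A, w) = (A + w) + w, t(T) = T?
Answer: 864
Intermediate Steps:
x(A, w) = A + 2*w
(x(11, -8) + 29)*(4 + t(2))² = ((11 + 2*(-8)) + 29)*(4 + 2)² = ((11 - 16) + 29)*6² = (-5 + 29)*36 = 24*36 = 864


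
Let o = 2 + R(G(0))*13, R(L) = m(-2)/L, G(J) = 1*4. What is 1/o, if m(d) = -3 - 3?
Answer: -2/35 ≈ -0.057143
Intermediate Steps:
G(J) = 4
m(d) = -6
R(L) = -6/L
o = -35/2 (o = 2 - 6/4*13 = 2 - 6*1/4*13 = 2 - 3/2*13 = 2 - 39/2 = -35/2 ≈ -17.500)
1/o = 1/(-35/2) = -2/35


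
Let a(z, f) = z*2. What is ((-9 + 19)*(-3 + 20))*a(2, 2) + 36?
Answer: 716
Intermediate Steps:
a(z, f) = 2*z
((-9 + 19)*(-3 + 20))*a(2, 2) + 36 = ((-9 + 19)*(-3 + 20))*(2*2) + 36 = (10*17)*4 + 36 = 170*4 + 36 = 680 + 36 = 716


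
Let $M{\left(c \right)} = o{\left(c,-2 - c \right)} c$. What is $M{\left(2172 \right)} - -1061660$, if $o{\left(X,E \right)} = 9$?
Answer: $1081208$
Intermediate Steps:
$M{\left(c \right)} = 9 c$
$M{\left(2172 \right)} - -1061660 = 9 \cdot 2172 - -1061660 = 19548 + 1061660 = 1081208$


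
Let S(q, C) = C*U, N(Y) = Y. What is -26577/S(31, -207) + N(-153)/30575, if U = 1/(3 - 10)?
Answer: -632019344/703225 ≈ -898.74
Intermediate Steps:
U = -1/7 (U = 1/(-7) = -1/7 ≈ -0.14286)
S(q, C) = -C/7 (S(q, C) = C*(-1/7) = -C/7)
-26577/S(31, -207) + N(-153)/30575 = -26577/((-1/7*(-207))) - 153/30575 = -26577/207/7 - 153*1/30575 = -26577*7/207 - 153/30575 = -20671/23 - 153/30575 = -632019344/703225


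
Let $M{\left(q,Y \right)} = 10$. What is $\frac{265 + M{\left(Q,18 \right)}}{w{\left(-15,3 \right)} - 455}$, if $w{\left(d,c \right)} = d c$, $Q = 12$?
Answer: $- \frac{11}{20} \approx -0.55$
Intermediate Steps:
$w{\left(d,c \right)} = c d$
$\frac{265 + M{\left(Q,18 \right)}}{w{\left(-15,3 \right)} - 455} = \frac{265 + 10}{3 \left(-15\right) - 455} = \frac{275}{-45 - 455} = \frac{275}{-500} = 275 \left(- \frac{1}{500}\right) = - \frac{11}{20}$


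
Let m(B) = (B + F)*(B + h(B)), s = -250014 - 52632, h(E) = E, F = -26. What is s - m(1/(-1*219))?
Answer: -14515216196/47961 ≈ -3.0265e+5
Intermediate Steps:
s = -302646
m(B) = 2*B*(-26 + B) (m(B) = (B - 26)*(B + B) = (-26 + B)*(2*B) = 2*B*(-26 + B))
s - m(1/(-1*219)) = -302646 - 2*(-26 + 1/(-1*219))/((-1*219)) = -302646 - 2*(-26 + 1/(-219))/(-219) = -302646 - 2*(-1)*(-26 - 1/219)/219 = -302646 - 2*(-1)*(-5695)/(219*219) = -302646 - 1*11390/47961 = -302646 - 11390/47961 = -14515216196/47961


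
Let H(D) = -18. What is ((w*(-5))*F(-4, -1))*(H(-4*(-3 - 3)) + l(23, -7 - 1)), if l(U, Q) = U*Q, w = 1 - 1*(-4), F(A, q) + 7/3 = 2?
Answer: -5050/3 ≈ -1683.3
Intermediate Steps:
F(A, q) = -1/3 (F(A, q) = -7/3 + 2 = -1/3)
w = 5 (w = 1 + 4 = 5)
l(U, Q) = Q*U
((w*(-5))*F(-4, -1))*(H(-4*(-3 - 3)) + l(23, -7 - 1)) = ((5*(-5))*(-1/3))*(-18 + (-7 - 1)*23) = (-25*(-1/3))*(-18 - 8*23) = 25*(-18 - 184)/3 = (25/3)*(-202) = -5050/3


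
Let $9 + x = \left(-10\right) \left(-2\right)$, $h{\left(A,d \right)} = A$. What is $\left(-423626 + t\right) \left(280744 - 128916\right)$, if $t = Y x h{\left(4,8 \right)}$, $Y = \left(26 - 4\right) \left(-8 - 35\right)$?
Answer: $-70637977000$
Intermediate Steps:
$Y = -946$ ($Y = 22 \left(-43\right) = -946$)
$x = 11$ ($x = -9 - -20 = -9 + 20 = 11$)
$t = -41624$ ($t = \left(-946\right) 11 \cdot 4 = \left(-10406\right) 4 = -41624$)
$\left(-423626 + t\right) \left(280744 - 128916\right) = \left(-423626 - 41624\right) \left(280744 - 128916\right) = \left(-465250\right) 151828 = -70637977000$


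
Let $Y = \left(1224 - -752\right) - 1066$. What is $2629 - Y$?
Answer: $1719$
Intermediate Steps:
$Y = 910$ ($Y = \left(1224 + 752\right) - 1066 = 1976 - 1066 = 910$)
$2629 - Y = 2629 - 910 = 1719$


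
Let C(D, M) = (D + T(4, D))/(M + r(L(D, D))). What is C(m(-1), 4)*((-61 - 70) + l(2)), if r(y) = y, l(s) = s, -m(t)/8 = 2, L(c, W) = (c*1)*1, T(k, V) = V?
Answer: -344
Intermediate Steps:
L(c, W) = c (L(c, W) = c*1 = c)
m(t) = -16 (m(t) = -8*2 = -16)
C(D, M) = 2*D/(D + M) (C(D, M) = (D + D)/(M + D) = (2*D)/(D + M) = 2*D/(D + M))
C(m(-1), 4)*((-61 - 70) + l(2)) = (2*(-16)/(-16 + 4))*((-61 - 70) + 2) = (2*(-16)/(-12))*(-131 + 2) = (2*(-16)*(-1/12))*(-129) = (8/3)*(-129) = -344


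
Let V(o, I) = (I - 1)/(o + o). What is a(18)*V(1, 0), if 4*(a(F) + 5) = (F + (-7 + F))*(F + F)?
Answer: -128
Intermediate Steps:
a(F) = -5 + F*(-7 + 2*F)/2 (a(F) = -5 + ((F + (-7 + F))*(F + F))/4 = -5 + ((-7 + 2*F)*(2*F))/4 = -5 + (2*F*(-7 + 2*F))/4 = -5 + F*(-7 + 2*F)/2)
V(o, I) = (-1 + I)/(2*o) (V(o, I) = (-1 + I)/((2*o)) = (-1 + I)*(1/(2*o)) = (-1 + I)/(2*o))
a(18)*V(1, 0) = (-5 + 18**2 - 7/2*18)*((1/2)*(-1 + 0)/1) = (-5 + 324 - 63)*((1/2)*1*(-1)) = 256*(-1/2) = -128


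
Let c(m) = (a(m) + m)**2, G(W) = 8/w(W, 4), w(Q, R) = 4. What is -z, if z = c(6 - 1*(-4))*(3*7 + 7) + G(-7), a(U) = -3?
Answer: -1374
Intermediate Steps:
G(W) = 2 (G(W) = 8/4 = 8*(1/4) = 2)
c(m) = (-3 + m)**2
z = 1374 (z = (-3 + (6 - 1*(-4)))**2*(3*7 + 7) + 2 = (-3 + (6 + 4))**2*(21 + 7) + 2 = (-3 + 10)**2*28 + 2 = 7**2*28 + 2 = 49*28 + 2 = 1372 + 2 = 1374)
-z = -1*1374 = -1374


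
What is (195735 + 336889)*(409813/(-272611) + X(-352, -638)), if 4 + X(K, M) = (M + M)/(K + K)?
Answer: -535899404577/272611 ≈ -1.9658e+6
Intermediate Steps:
X(K, M) = -4 + M/K (X(K, M) = -4 + (M + M)/(K + K) = -4 + (2*M)/((2*K)) = -4 + (2*M)*(1/(2*K)) = -4 + M/K)
(195735 + 336889)*(409813/(-272611) + X(-352, -638)) = (195735 + 336889)*(409813/(-272611) + (-4 - 638/(-352))) = 532624*(409813*(-1/272611) + (-4 - 638*(-1/352))) = 532624*(-409813/272611 + (-4 + 29/16)) = 532624*(-409813/272611 - 35/16) = 532624*(-16098393/4361776) = -535899404577/272611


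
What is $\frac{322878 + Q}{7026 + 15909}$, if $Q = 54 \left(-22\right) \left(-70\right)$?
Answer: $\frac{135346}{7645} \approx 17.704$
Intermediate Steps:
$Q = 83160$ ($Q = \left(-1188\right) \left(-70\right) = 83160$)
$\frac{322878 + Q}{7026 + 15909} = \frac{322878 + 83160}{7026 + 15909} = \frac{406038}{22935} = 406038 \cdot \frac{1}{22935} = \frac{135346}{7645}$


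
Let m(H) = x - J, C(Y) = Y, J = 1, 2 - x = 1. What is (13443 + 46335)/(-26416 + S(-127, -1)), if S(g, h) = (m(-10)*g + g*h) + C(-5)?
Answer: -29889/13147 ≈ -2.2734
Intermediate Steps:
x = 1 (x = 2 - 1*1 = 2 - 1 = 1)
m(H) = 0 (m(H) = 1 - 1*1 = 1 - 1 = 0)
S(g, h) = -5 + g*h (S(g, h) = (0*g + g*h) - 5 = (0 + g*h) - 5 = g*h - 5 = -5 + g*h)
(13443 + 46335)/(-26416 + S(-127, -1)) = (13443 + 46335)/(-26416 + (-5 - 127*(-1))) = 59778/(-26416 + (-5 + 127)) = 59778/(-26416 + 122) = 59778/(-26294) = 59778*(-1/26294) = -29889/13147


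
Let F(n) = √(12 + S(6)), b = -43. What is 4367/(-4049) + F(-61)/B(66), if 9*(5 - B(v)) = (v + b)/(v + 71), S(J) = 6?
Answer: -4367/4049 + 3699*√2/6142 ≈ -0.22683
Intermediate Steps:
B(v) = 5 - (-43 + v)/(9*(71 + v)) (B(v) = 5 - (v - 43)/(9*(v + 71)) = 5 - (-43 + v)/(9*(71 + v)))
F(n) = 3*√2 (F(n) = √(12 + 6) = √18 = 3*√2)
4367/(-4049) + F(-61)/B(66) = 4367/(-4049) + (3*√2)/((2*(1619 + 22*66)/(9*(71 + 66)))) = 4367*(-1/4049) + (3*√2)/(((2/9)*(1619 + 1452)/137)) = -4367/4049 + (3*√2)/(((2/9)*(1/137)*3071)) = -4367/4049 + (3*√2)/(6142/1233) = -4367/4049 + (3*√2)*(1233/6142) = -4367/4049 + 3699*√2/6142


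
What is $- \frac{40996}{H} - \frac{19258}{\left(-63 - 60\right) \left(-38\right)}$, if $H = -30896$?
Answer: $- \frac{50422483}{18050988} \approx -2.7933$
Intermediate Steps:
$- \frac{40996}{H} - \frac{19258}{\left(-63 - 60\right) \left(-38\right)} = - \frac{40996}{-30896} - \frac{19258}{\left(-63 - 60\right) \left(-38\right)} = \left(-40996\right) \left(- \frac{1}{30896}\right) - \frac{19258}{\left(-123\right) \left(-38\right)} = \frac{10249}{7724} - \frac{19258}{4674} = \frac{10249}{7724} - \frac{9629}{2337} = - \frac{50422483}{18050988}$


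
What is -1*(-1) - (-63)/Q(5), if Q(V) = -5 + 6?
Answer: 64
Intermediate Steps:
Q(V) = 1
-1*(-1) - (-63)/Q(5) = -1*(-1) - (-63)/1 = 1 - (-63) = 1 - 7*(-9) = 1 + 63 = 64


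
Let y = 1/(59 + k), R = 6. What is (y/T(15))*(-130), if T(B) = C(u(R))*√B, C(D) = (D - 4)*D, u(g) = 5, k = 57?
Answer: -13*√15/870 ≈ -0.057872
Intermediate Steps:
C(D) = D*(-4 + D) (C(D) = (-4 + D)*D = D*(-4 + D))
T(B) = 5*√B (T(B) = (5*(-4 + 5))*√B = (5*1)*√B = 5*√B)
y = 1/116 (y = 1/(59 + 57) = 1/116 ≈ 0.0086207)
(y/T(15))*(-130) = (1/(116*((5*√15))))*(-130) = ((√15/75)/116)*(-130) = (√15/8700)*(-130) = -13*√15/870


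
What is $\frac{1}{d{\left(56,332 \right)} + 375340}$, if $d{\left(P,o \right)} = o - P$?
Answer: $\frac{1}{375616} \approx 2.6623 \cdot 10^{-6}$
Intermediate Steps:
$\frac{1}{d{\left(56,332 \right)} + 375340} = \frac{1}{\left(332 - 56\right) + 375340} = \frac{1}{276 + 375340} = \frac{1}{375616}$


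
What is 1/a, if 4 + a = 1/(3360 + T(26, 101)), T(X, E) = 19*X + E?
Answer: -3955/15819 ≈ -0.25002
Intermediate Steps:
T(X, E) = E + 19*X
a = -15819/3955 (a = -4 + 1/(3360 + (101 + 19*26)) = -4 + 1/(3360 + (101 + 494)) = -4 + 1/(3360 + 595) = -4 + 1/3955 = -15819/3955 ≈ -3.9997)
1/a = 1/(-15819/3955) = -3955/15819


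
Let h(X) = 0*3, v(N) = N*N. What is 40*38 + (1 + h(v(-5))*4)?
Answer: 1521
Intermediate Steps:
v(N) = N²
h(X) = 0
40*38 + (1 + h(v(-5))*4) = 40*38 + (1 + 0*4) = 1520 + (1 + 0) = 1520 + 1 = 1521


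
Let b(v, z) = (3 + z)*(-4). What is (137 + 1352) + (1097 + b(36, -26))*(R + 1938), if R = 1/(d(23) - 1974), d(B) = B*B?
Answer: 3331837906/1445 ≈ 2.3058e+6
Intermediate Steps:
b(v, z) = -12 - 4*z
d(B) = B²
R = -1/1445 (R = 1/(23² - 1974) = 1/(529 - 1974) = 1/(-1445) = -1/1445 ≈ -0.00069204)
(137 + 1352) + (1097 + b(36, -26))*(R + 1938) = (137 + 1352) + (1097 + (-12 - 4*(-26)))*(-1/1445 + 1938) = 1489 + (1097 + (-12 + 104))*(2800409/1445) = 1489 + (1097 + 92)*(2800409/1445) = 1489 + 1189*(2800409/1445) = 1489 + 3329686301/1445 = 3331837906/1445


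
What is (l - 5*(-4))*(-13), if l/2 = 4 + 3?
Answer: -442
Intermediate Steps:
l = 14 (l = 2*(4 + 3) = 2*7 = 14)
(l - 5*(-4))*(-13) = (14 - 5*(-4))*(-13) = (14 + 20)*(-13) = 34*(-13) = -442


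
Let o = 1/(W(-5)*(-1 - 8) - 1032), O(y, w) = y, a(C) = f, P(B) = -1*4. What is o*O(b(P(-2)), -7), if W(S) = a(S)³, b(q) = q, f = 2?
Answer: 1/276 ≈ 0.0036232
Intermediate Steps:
P(B) = -4
a(C) = 2
W(S) = 8 (W(S) = 2³ = 8)
o = -1/1104 (o = 1/(8*(-1 - 8) - 1032) = 1/(8*(-9) - 1032) = 1/(-72 - 1032) = 1/(-1104) = -1/1104 ≈ -0.00090580)
o*O(b(P(-2)), -7) = -1/1104*(-4) = 1/276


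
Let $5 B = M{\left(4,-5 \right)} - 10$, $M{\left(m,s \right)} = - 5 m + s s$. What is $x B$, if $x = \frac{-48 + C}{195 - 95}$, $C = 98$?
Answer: $- \frac{1}{2} \approx -0.5$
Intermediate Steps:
$M{\left(m,s \right)} = s^{2} - 5 m$ ($M{\left(m,s \right)} = - 5 m + s^{2} = s^{2} - 5 m$)
$x = \frac{1}{2}$ ($x = \frac{-48 + 98}{195 - 95} = \frac{50}{100} = 50 \cdot \frac{1}{100} = \frac{1}{2} \approx 0.5$)
$B = -1$ ($B = \frac{\left(\left(-5\right)^{2} - 20\right) - 10}{5} = \frac{\left(25 - 20\right) - 10}{5} = \frac{5 - 10}{5} = \frac{1}{5} \left(-5\right) = -1$)
$x B = \frac{1}{2} \left(-1\right) = - \frac{1}{2}$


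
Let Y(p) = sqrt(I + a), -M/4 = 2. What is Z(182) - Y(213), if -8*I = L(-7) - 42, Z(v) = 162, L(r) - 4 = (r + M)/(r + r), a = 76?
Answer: 162 - sqrt(63203)/28 ≈ 153.02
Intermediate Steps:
M = -8 (M = -4*2 = -8)
L(r) = 4 + (-8 + r)/(2*r) (L(r) = 4 + (r - 8)/(r + r) = 4 + (-8 + r)/((2*r)) = 4 + (-8 + r)*(1/(2*r)) = 4 + (-8 + r)/(2*r))
I = 517/112 (I = -((9/2 - 4/(-7)) - 42)/8 = -((9/2 - 4*(-1/7)) - 42)/8 = -((9/2 + 4/7) - 42)/8 = -(71/14 - 42)/8 = -1/8*(-517/14) = 517/112 ≈ 4.6161)
Y(p) = sqrt(63203)/28 (Y(p) = sqrt(517/112 + 76) = sqrt(9029/112) = sqrt(63203)/28)
Z(182) - Y(213) = 162 - sqrt(63203)/28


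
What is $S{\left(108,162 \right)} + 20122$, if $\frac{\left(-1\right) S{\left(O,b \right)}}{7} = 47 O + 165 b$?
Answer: $-202520$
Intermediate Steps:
$S{\left(O,b \right)} = - 1155 b - 329 O$ ($S{\left(O,b \right)} = - 7 \left(47 O + 165 b\right) = - 1155 b - 329 O$)
$S{\left(108,162 \right)} + 20122 = \left(\left(-1155\right) 162 - 35532\right) + 20122 = \left(-187110 - 35532\right) + 20122 = -222642 + 20122 = -202520$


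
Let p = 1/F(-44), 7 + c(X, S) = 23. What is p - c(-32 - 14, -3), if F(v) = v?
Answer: -705/44 ≈ -16.023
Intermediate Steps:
c(X, S) = 16 (c(X, S) = -7 + 23 = 16)
p = -1/44 (p = 1/(-44) = -1/44 ≈ -0.022727)
p - c(-32 - 14, -3) = -1/44 - 1*16 = -1/44 - 16 = -705/44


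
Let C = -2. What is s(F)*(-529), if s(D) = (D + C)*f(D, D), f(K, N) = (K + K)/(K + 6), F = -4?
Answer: -12696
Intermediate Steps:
f(K, N) = 2*K/(6 + K) (f(K, N) = (2*K)/(6 + K) = 2*K/(6 + K))
s(D) = 2*D*(-2 + D)/(6 + D) (s(D) = (D - 2)*(2*D/(6 + D)) = (-2 + D)*(2*D/(6 + D)) = 2*D*(-2 + D)/(6 + D))
s(F)*(-529) = (2*(-4)*(-2 - 4)/(6 - 4))*(-529) = (2*(-4)*(-6)/2)*(-529) = (2*(-4)*(½)*(-6))*(-529) = 24*(-529) = -12696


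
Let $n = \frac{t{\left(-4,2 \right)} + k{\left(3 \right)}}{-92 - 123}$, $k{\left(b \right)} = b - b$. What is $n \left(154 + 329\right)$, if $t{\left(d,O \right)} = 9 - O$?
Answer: $- \frac{3381}{215} \approx -15.726$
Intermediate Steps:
$k{\left(b \right)} = 0$
$n = - \frac{7}{215}$ ($n = \frac{\left(9 - 2\right) + 0}{-92 - 123} = \frac{\left(9 - 2\right) + 0}{-215} = \left(7 + 0\right) \left(- \frac{1}{215}\right) = 7 \left(- \frac{1}{215}\right) = - \frac{7}{215} \approx -0.032558$)
$n \left(154 + 329\right) = - \frac{7 \left(154 + 329\right)}{215} = \left(- \frac{7}{215}\right) 483 = - \frac{3381}{215}$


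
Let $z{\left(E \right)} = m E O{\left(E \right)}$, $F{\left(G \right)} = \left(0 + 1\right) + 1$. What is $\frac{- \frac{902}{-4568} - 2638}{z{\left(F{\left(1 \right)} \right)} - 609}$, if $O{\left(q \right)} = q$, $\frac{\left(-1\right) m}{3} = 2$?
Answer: $\frac{2008247}{481924} \approx 4.1671$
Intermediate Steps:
$m = -6$ ($m = \left(-3\right) 2 = -6$)
$F{\left(G \right)} = 2$ ($F{\left(G \right)} = 1 + 1 = 2$)
$z{\left(E \right)} = - 6 E^{2}$ ($z{\left(E \right)} = - 6 E E = - 6 E^{2}$)
$\frac{- \frac{902}{-4568} - 2638}{z{\left(F{\left(1 \right)} \right)} - 609} = \frac{- \frac{902}{-4568} - 2638}{- 6 \cdot 2^{2} - 609} = \frac{\left(-902\right) \left(- \frac{1}{4568}\right) - 2638}{\left(-6\right) 4 - 609} = \frac{\frac{451}{2284} - 2638}{-24 - 609} = - \frac{6024741}{2284 \left(-633\right)} = \left(- \frac{6024741}{2284}\right) \left(- \frac{1}{633}\right) = \frac{2008247}{481924}$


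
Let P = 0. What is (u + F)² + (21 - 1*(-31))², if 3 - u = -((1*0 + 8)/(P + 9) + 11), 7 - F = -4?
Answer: 273313/81 ≈ 3374.2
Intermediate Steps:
F = 11 (F = 7 - 1*(-4) = 7 + 4 = 11)
u = 134/9 (u = 3 - (-1)*((1*0 + 8)/(0 + 9) + 11) = 3 - (-1)*((0 + 8)/9 + 11) = 3 - (-1)*(8*(⅑) + 11) = 3 - (-1)*(8/9 + 11) = 3 - (-1)*107/9 = 3 - 1*(-107/9) = 3 + 107/9 = 134/9 ≈ 14.889)
(u + F)² + (21 - 1*(-31))² = (134/9 + 11)² + (21 - 1*(-31))² = (233/9)² + (21 + 31)² = 54289/81 + 52² = 54289/81 + 2704 = 273313/81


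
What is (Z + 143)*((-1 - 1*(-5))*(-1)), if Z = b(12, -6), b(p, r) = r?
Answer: -548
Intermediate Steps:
Z = -6
(Z + 143)*((-1 - 1*(-5))*(-1)) = (-6 + 143)*((-1 - 1*(-5))*(-1)) = 137*((-1 + 5)*(-1)) = 137*(4*(-1)) = 137*(-4) = -548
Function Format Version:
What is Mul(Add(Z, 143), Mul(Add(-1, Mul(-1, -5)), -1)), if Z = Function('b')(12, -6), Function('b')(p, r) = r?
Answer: -548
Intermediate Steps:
Z = -6
Mul(Add(Z, 143), Mul(Add(-1, Mul(-1, -5)), -1)) = Mul(Add(-6, 143), Mul(Add(-1, Mul(-1, -5)), -1)) = Mul(137, Mul(Add(-1, 5), -1)) = Mul(137, Mul(4, -1)) = Mul(137, -4) = -548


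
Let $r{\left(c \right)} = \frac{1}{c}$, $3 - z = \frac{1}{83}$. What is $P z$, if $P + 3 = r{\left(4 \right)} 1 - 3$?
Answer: $- \frac{1426}{83} \approx -17.181$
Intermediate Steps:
$z = \frac{248}{83}$ ($z = 3 - \frac{1}{83} = \frac{248}{83} \approx 2.988$)
$P = - \frac{23}{4}$ ($P = -3 - \left(3 - \frac{1}{4} \cdot 1\right) = -3 + \left(\frac{1}{4} \cdot 1 - 3\right) = -3 + \left(\frac{1}{4} - 3\right) = -3 - \frac{11}{4} = - \frac{23}{4} \approx -5.75$)
$P z = \left(- \frac{23}{4}\right) \frac{248}{83} = - \frac{1426}{83}$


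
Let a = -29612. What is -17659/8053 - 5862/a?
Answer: -237855811/119232718 ≈ -1.9949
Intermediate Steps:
-17659/8053 - 5862/a = -17659/8053 - 5862/(-29612) = -17659*1/8053 - 5862*(-1/29612) = -17659/8053 + 2931/14806 = -237855811/119232718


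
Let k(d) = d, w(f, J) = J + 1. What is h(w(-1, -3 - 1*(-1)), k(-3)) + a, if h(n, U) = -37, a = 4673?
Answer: 4636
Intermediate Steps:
w(f, J) = 1 + J
h(w(-1, -3 - 1*(-1)), k(-3)) + a = -37 + 4673 = 4636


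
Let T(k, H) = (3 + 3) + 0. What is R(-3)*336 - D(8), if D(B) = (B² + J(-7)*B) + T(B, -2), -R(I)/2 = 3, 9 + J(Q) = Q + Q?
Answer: -1902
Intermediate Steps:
J(Q) = -9 + 2*Q (J(Q) = -9 + (Q + Q) = -9 + 2*Q)
T(k, H) = 6 (T(k, H) = 6 + 0 = 6)
R(I) = -6 (R(I) = -2*3 = -6)
D(B) = 6 + B² - 23*B (D(B) = (B² + (-9 + 2*(-7))*B) + 6 = (B² + (-9 - 14)*B) + 6 = (B² - 23*B) + 6 = 6 + B² - 23*B)
R(-3)*336 - D(8) = -6*336 - (6 + 8² - 23*8) = -2016 - (6 + 64 - 184) = -2016 - 1*(-114) = -2016 + 114 = -1902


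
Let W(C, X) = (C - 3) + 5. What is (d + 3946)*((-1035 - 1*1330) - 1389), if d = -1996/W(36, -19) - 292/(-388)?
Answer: -26942679486/1843 ≈ -1.4619e+7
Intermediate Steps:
W(C, X) = 2 + C (W(C, X) = (-3 + C) + 5 = 2 + C)
d = -95419/1843 (d = -1996/(2 + 36) - 292/(-388) = -1996/38 - 292*(-1/388) = -1996*1/38 + 73/97 = -998/19 + 73/97 = -95419/1843 ≈ -51.774)
(d + 3946)*((-1035 - 1*1330) - 1389) = (-95419/1843 + 3946)*((-1035 - 1*1330) - 1389) = 7177059*((-1035 - 1330) - 1389)/1843 = 7177059*(-2365 - 1389)/1843 = (7177059/1843)*(-3754) = -26942679486/1843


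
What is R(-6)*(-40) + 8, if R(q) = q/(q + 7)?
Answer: 248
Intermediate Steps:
R(q) = q/(7 + q)
R(-6)*(-40) + 8 = -6/(7 - 6)*(-40) + 8 = -6/1*(-40) + 8 = -6*1*(-40) + 8 = -6*(-40) + 8 = 240 + 8 = 248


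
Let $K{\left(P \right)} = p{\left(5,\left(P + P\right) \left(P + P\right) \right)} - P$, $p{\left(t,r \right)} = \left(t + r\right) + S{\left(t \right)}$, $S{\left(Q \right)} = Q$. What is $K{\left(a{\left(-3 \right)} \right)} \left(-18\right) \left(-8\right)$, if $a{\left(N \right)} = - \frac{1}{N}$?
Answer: $1456$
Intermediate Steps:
$p{\left(t,r \right)} = r + 2 t$ ($p{\left(t,r \right)} = \left(t + r\right) + t = \left(r + t\right) + t = r + 2 t$)
$K{\left(P \right)} = 10 - P + 4 P^{2}$ ($K{\left(P \right)} = \left(\left(P + P\right) \left(P + P\right) + 2 \cdot 5\right) - P = \left(2 P 2 P + 10\right) - P = \left(4 P^{2} + 10\right) - P = \left(10 + 4 P^{2}\right) - P = 10 - P + 4 P^{2}$)
$K{\left(a{\left(-3 \right)} \right)} \left(-18\right) \left(-8\right) = \left(10 - - \frac{1}{-3} + 4 \left(- \frac{1}{-3}\right)^{2}\right) \left(-18\right) \left(-8\right) = \left(10 - \left(-1\right) \left(- \frac{1}{3}\right) + 4 \left(\left(-1\right) \left(- \frac{1}{3}\right)\right)^{2}\right) \left(-18\right) \left(-8\right) = \left(10 - \frac{1}{3} + \frac{4}{9}\right) \left(-18\right) \left(-8\right) = \frac{91}{9} \left(-18\right) \left(-8\right) = \left(-182\right) \left(-8\right) = 1456$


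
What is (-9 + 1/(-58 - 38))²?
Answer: 748225/9216 ≈ 81.188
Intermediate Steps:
(-9 + 1/(-58 - 38))² = (-9 + 1/(-96))² = (-9 - 1/96)² = (-865/96)² = 748225/9216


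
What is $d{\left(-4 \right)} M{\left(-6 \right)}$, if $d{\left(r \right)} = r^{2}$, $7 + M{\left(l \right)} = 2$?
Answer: $-80$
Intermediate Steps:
$M{\left(l \right)} = -5$ ($M{\left(l \right)} = -7 + 2 = -5$)
$d{\left(-4 \right)} M{\left(-6 \right)} = \left(-4\right)^{2} \left(-5\right) = 16 \left(-5\right) = -80$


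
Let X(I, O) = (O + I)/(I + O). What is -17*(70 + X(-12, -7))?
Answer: -1207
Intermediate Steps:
X(I, O) = 1 (X(I, O) = (I + O)/(I + O) = 1)
-17*(70 + X(-12, -7)) = -17*(70 + 1) = -17*71 = -1207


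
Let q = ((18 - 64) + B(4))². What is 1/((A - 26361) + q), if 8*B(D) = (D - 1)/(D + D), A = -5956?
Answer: -4096/123720951 ≈ -3.3107e-5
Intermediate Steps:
B(D) = (-1 + D)/(16*D) (B(D) = ((D - 1)/(D + D))/8 = ((-1 + D)/((2*D)))/8 = ((-1 + D)*(1/(2*D)))/8 = ((-1 + D)/(2*D))/8 = (-1 + D)/(16*D))
q = 8649481/4096 (q = ((18 - 64) + (1/16)*(-1 + 4)/4)² = (-46 + (1/16)*(¼)*3)² = (-46 + 3/64)² = (-2941/64)² = 8649481/4096 ≈ 2111.7)
1/((A - 26361) + q) = 1/((-5956 - 26361) + 8649481/4096) = 1/(-32317 + 8649481/4096) = 1/(-123720951/4096) = -4096/123720951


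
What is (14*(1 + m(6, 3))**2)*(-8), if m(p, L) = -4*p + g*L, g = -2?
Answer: -94192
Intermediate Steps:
m(p, L) = -4*p - 2*L
(14*(1 + m(6, 3))**2)*(-8) = (14*(1 + (-4*6 - 2*3))**2)*(-8) = (14*(1 + (-24 - 6))**2)*(-8) = (14*(1 - 30)**2)*(-8) = (14*(-29)**2)*(-8) = (14*841)*(-8) = 11774*(-8) = -94192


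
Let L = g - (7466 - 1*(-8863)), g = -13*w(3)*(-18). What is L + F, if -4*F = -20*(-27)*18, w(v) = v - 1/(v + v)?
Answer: -18096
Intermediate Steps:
w(v) = v - 1/(2*v)
g = 663 (g = -13*(3 - 1/2/3)*(-18) = -13*(3 - 1/2*1/3)*(-18) = -13*(3 - 1/6)*(-18) = -13*17/6*(-18) = -221/6*(-18) = 663)
F = -2430 (F = -(-20*(-27))*18/4 = -135*18 = -1/4*9720 = -2430)
L = -15666 (L = 663 - (7466 - 1*(-8863)) = 663 - (7466 + 8863) = 663 - 1*16329 = 663 - 16329 = -15666)
L + F = -15666 - 2430 = -18096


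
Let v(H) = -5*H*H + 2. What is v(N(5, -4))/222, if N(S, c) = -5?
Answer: -41/74 ≈ -0.55405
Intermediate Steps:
v(H) = 2 - 5*H² (v(H) = -5*H² + 2 = 2 - 5*H²)
v(N(5, -4))/222 = (2 - 5*(-5)²)/222 = (2 - 5*25)*(1/222) = (2 - 125)*(1/222) = -123*1/222 = -41/74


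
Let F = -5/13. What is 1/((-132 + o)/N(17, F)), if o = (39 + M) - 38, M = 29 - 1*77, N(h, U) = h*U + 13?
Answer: -84/2327 ≈ -0.036098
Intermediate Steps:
F = -5/13 (F = -5*1/13 = -5/13 ≈ -0.38462)
N(h, U) = 13 + U*h (N(h, U) = U*h + 13 = 13 + U*h)
M = -48 (M = 29 - 77 = -48)
o = -47 (o = (39 - 48) - 38 = -9 - 38 = -47)
1/((-132 + o)/N(17, F)) = 1/((-132 - 47)/(13 - 5/13*17)) = 1/(-179/(13 - 85/13)) = 1/(-179/(84/13)) = 1/((13/84)*(-179)) = 1/(-2327/84) = -84/2327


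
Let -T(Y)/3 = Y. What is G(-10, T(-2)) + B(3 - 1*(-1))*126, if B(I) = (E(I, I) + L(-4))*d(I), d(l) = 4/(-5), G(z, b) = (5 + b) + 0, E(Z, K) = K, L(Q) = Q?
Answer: 11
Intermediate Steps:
T(Y) = -3*Y
G(z, b) = 5 + b
d(l) = -4/5 (d(l) = 4*(-1/5) = -4/5)
B(I) = 16/5 - 4*I/5 (B(I) = (I - 4)*(-4/5) = (-4 + I)*(-4/5) = 16/5 - 4*I/5)
G(-10, T(-2)) + B(3 - 1*(-1))*126 = (5 - 3*(-2)) + (16/5 - 4*(3 - 1*(-1))/5)*126 = (5 + 6) + (16/5 - 4*(3 + 1)/5)*126 = 11 + (16/5 - 4/5*4)*126 = 11 + (16/5 - 16/5)*126 = 11 + 0*126 = 11 + 0 = 11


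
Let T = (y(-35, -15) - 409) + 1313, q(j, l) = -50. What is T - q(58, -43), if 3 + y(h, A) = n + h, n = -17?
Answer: 899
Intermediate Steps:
y(h, A) = -20 + h (y(h, A) = -3 + (-17 + h) = -20 + h)
T = 849 (T = ((-20 - 35) - 409) + 1313 = (-55 - 409) + 1313 = -464 + 1313 = 849)
T - q(58, -43) = 849 - 1*(-50) = 849 + 50 = 899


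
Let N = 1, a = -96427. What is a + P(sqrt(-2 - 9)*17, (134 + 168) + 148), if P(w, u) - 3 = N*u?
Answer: -95974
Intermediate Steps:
P(w, u) = 3 + u (P(w, u) = 3 + 1*u = 3 + u)
a + P(sqrt(-2 - 9)*17, (134 + 168) + 148) = -96427 + (3 + ((134 + 168) + 148)) = -96427 + (3 + (302 + 148)) = -96427 + (3 + 450) = -96427 + 453 = -95974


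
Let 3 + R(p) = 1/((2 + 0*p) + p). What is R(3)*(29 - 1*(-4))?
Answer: -462/5 ≈ -92.400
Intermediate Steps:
R(p) = -3 + 1/(2 + p) (R(p) = -3 + 1/((2 + 0*p) + p) = -3 + 1/((2 + 0) + p) = -3 + 1/(2 + p))
R(3)*(29 - 1*(-4)) = ((-5 - 3*3)/(2 + 3))*(29 - 1*(-4)) = ((-5 - 9)/5)*(29 + 4) = ((⅕)*(-14))*33 = -14/5*33 = -462/5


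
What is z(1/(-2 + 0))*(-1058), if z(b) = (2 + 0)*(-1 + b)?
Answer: 3174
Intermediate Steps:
z(b) = -2 + 2*b (z(b) = 2*(-1 + b) = -2 + 2*b)
z(1/(-2 + 0))*(-1058) = (-2 + 2/(-2 + 0))*(-1058) = (-2 + 2/(-2))*(-1058) = (-2 + 2*(-½))*(-1058) = (-2 - 1)*(-1058) = -3*(-1058) = 3174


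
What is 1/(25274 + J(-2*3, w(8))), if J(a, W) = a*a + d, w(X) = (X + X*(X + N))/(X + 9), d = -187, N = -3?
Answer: 1/25123 ≈ 3.9804e-5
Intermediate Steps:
w(X) = (X + X*(-3 + X))/(9 + X) (w(X) = (X + X*(X - 3))/(X + 9) = (X + X*(-3 + X))/(9 + X))
J(a, W) = -187 + a² (J(a, W) = a*a - 187 = a² - 187 = -187 + a²)
1/(25274 + J(-2*3, w(8))) = 1/(25274 + (-187 + (-2*3)²)) = 1/(25274 + (-187 + (-6)²)) = 1/(25274 + (-187 + 36)) = 1/(25274 - 151) = 1/25123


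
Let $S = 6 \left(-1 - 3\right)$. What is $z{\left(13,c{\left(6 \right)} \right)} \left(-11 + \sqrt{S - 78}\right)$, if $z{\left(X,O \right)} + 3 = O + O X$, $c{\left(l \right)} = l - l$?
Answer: $33 - 3 i \sqrt{102} \approx 33.0 - 30.299 i$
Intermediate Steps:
$c{\left(l \right)} = 0$
$z{\left(X,O \right)} = -3 + O + O X$ ($z{\left(X,O \right)} = -3 + \left(O + O X\right) = -3 + O + O X$)
$S = -24$ ($S = 6 \left(-4\right) = -24$)
$z{\left(13,c{\left(6 \right)} \right)} \left(-11 + \sqrt{S - 78}\right) = \left(-3 + 0 + 0 \cdot 13\right) \left(-11 + \sqrt{-24 - 78}\right) = \left(-3 + 0 + 0\right) \left(-11 + \sqrt{-102}\right) = - 3 \left(-11 + i \sqrt{102}\right) = 33 - 3 i \sqrt{102}$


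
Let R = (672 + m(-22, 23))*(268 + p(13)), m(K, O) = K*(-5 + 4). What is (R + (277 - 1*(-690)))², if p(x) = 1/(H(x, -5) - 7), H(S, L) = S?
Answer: 314972378176/9 ≈ 3.4997e+10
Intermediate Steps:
p(x) = 1/(-7 + x) (p(x) = 1/(x - 7) = 1/(-7 + x))
m(K, O) = -K (m(K, O) = K*(-1) = -K)
R = 558323/3 (R = (672 - 1*(-22))*(268 + 1/(-7 + 13)) = (672 + 22)*(268 + 1/6) = 694*(268 + ⅙) = 694*(1609/6) = 558323/3 ≈ 1.8611e+5)
(R + (277 - 1*(-690)))² = (558323/3 + (277 - 1*(-690)))² = (558323/3 + (277 + 690))² = (558323/3 + 967)² = (561224/3)² = 314972378176/9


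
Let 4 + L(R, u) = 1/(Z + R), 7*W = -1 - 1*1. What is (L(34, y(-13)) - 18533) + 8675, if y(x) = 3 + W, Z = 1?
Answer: -345169/35 ≈ -9862.0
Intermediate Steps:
W = -2/7 (W = (-1 - 1*1)/7 = (-1 - 1)/7 = (⅐)*(-2) = -2/7 ≈ -0.28571)
y(x) = 19/7 (y(x) = 3 - 2/7 = 19/7)
L(R, u) = -4 + 1/(1 + R)
(L(34, y(-13)) - 18533) + 8675 = ((-3 - 4*34)/(1 + 34) - 18533) + 8675 = ((-3 - 136)/35 - 18533) + 8675 = ((1/35)*(-139) - 18533) + 8675 = (-139/35 - 18533) + 8675 = -648794/35 + 8675 = -345169/35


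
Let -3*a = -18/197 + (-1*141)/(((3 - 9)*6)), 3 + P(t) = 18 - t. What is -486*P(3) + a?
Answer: -41369587/7092 ≈ -5833.3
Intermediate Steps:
P(t) = 15 - t (P(t) = -3 + (18 - t) = 15 - t)
a = -9043/7092 (a = -(-18/197 + (-1*141)/(((3 - 9)*6)))/3 = -(-18*1/197 - 141/((-6*6)))/3 = -(-18/197 - 141/(-36))/3 = -(-18/197 - 141*(-1/36))/3 = -(-18/197 + 47/12)/3 = -⅓*9043/2364 = -9043/7092 ≈ -1.2751)
-486*P(3) + a = -486*(15 - 1*3) - 9043/7092 = -486*(15 - 3) - 9043/7092 = -486*12 - 9043/7092 = -5832 - 9043/7092 = -41369587/7092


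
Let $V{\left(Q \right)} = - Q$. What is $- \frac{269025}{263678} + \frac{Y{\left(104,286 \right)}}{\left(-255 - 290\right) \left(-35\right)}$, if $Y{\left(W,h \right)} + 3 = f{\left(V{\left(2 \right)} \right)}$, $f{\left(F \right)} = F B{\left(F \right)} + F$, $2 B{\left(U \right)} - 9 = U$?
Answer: $- \frac{5134816011}{5029657850} \approx -1.0209$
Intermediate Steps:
$B{\left(U \right)} = \frac{9}{2} + \frac{U}{2}$
$f{\left(F \right)} = F + F \left(\frac{9}{2} + \frac{F}{2}\right)$ ($f{\left(F \right)} = F \left(\frac{9}{2} + \frac{F}{2}\right) + F = F + F \left(\frac{9}{2} + \frac{F}{2}\right)$)
$Y{\left(W,h \right)} = -12$ ($Y{\left(W,h \right)} = -3 + \frac{\left(-1\right) 2 \left(11 - 2\right)}{2} = -3 + \frac{1}{2} \left(-2\right) \left(11 - 2\right) = -3 + \frac{1}{2} \left(-2\right) 9 = -3 - 9 = -12$)
$- \frac{269025}{263678} + \frac{Y{\left(104,286 \right)}}{\left(-255 - 290\right) \left(-35\right)} = - \frac{269025}{263678} - \frac{12}{\left(-255 - 290\right) \left(-35\right)} = \left(-269025\right) \frac{1}{263678} - \frac{12}{\left(-545\right) \left(-35\right)} = - \frac{269025}{263678} - \frac{12}{19075} = - \frac{5134816011}{5029657850}$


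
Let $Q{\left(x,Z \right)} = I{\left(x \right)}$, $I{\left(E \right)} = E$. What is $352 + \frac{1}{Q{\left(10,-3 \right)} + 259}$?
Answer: $\frac{94689}{269} \approx 352.0$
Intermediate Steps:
$Q{\left(x,Z \right)} = x$
$352 + \frac{1}{Q{\left(10,-3 \right)} + 259} = 352 + \frac{1}{10 + 259} = 352 + \frac{1}{269} = \frac{94689}{269}$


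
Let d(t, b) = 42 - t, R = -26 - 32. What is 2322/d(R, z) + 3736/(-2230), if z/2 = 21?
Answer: 240223/11150 ≈ 21.545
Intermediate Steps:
R = -58
z = 42 (z = 2*21 = 42)
2322/d(R, z) + 3736/(-2230) = 2322/(42 - 1*(-58)) + 3736/(-2230) = 2322/(42 + 58) + 3736*(-1/2230) = 2322/100 - 1868/1115 = 2322*(1/100) - 1868/1115 = 1161/50 - 1868/1115 = 240223/11150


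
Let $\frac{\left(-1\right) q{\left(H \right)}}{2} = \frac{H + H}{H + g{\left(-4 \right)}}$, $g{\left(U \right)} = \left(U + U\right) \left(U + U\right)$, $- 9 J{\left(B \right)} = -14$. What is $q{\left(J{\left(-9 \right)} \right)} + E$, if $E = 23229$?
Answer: $\frac{6852527}{295} \approx 23229.0$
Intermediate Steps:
$J{\left(B \right)} = \frac{14}{9}$ ($J{\left(B \right)} = \left(- \frac{1}{9}\right) \left(-14\right) = \frac{14}{9}$)
$g{\left(U \right)} = 4 U^{2}$ ($g{\left(U \right)} = 2 U 2 U = 4 U^{2}$)
$q{\left(H \right)} = - \frac{4 H}{64 + H}$ ($q{\left(H \right)} = - 2 \frac{H + H}{H + 4 \left(-4\right)^{2}} = - 2 \frac{2 H}{H + 4 \cdot 16} = - 2 \frac{2 H}{H + 64} = - 2 \frac{2 H}{64 + H} = - \frac{4 H}{64 + H}$)
$q{\left(J{\left(-9 \right)} \right)} + E = \left(-4\right) \frac{14}{9} \frac{1}{64 + \frac{14}{9}} + 23229 = \left(-4\right) \frac{14}{9} \frac{1}{\frac{590}{9}} + 23229 = \left(-4\right) \frac{14}{9} \cdot \frac{9}{590} + 23229 = - \frac{28}{295} + 23229 = \frac{6852527}{295}$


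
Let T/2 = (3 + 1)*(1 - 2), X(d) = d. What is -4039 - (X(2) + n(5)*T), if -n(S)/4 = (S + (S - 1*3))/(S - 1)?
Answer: -4097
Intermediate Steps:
n(S) = -4*(-3 + 2*S)/(-1 + S) (n(S) = -4*(S + (S - 1*3))/(S - 1) = -4*(S + (S - 3))/(-1 + S) = -4*(S + (-3 + S))/(-1 + S) = -4*(-3 + 2*S)/(-1 + S))
T = -8 (T = 2*((3 + 1)*(1 - 2)) = 2*(4*(-1)) = 2*(-4) = -8)
-4039 - (X(2) + n(5)*T) = -4039 - (2 + (4*(3 - 2*5)/(-1 + 5))*(-8)) = -4039 - (2 + (4*(3 - 10)/4)*(-8)) = -4039 - (2 + (4*(¼)*(-7))*(-8)) = -4039 - (2 - 7*(-8)) = -4039 - (2 + 56) = -4039 - 1*58 = -4039 - 58 = -4097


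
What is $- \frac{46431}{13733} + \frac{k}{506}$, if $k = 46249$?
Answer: $\frac{611643431}{6948898} \approx 88.02$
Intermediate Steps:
$- \frac{46431}{13733} + \frac{k}{506} = - \frac{46431}{13733} + \frac{46249}{506} = \frac{611643431}{6948898}$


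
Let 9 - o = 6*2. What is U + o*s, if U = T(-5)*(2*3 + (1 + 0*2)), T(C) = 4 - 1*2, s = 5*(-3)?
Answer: 59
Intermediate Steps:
s = -15
o = -3 (o = 9 - 6*2 = 9 - 1*12 = 9 - 12 = -3)
T(C) = 2 (T(C) = 4 - 2 = 2)
U = 14 (U = 2*(2*3 + (1 + 0*2)) = 2*(6 + (1 + 0)) = 2*(6 + 1) = 2*7 = 14)
U + o*s = 14 - 3*(-15) = 14 + 45 = 59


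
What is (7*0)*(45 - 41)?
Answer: 0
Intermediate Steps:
(7*0)*(45 - 41) = 0*4 = 0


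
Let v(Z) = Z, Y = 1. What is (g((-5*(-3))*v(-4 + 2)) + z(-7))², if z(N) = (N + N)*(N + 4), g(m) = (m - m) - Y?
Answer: 1681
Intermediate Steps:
g(m) = -1 (g(m) = (m - m) - 1*1 = 0 - 1 = -1)
z(N) = 2*N*(4 + N) (z(N) = (2*N)*(4 + N) = 2*N*(4 + N))
(g((-5*(-3))*v(-4 + 2)) + z(-7))² = (-1 + 2*(-7)*(4 - 7))² = (-1 + 2*(-7)*(-3))² = (-1 + 42)² = 41² = 1681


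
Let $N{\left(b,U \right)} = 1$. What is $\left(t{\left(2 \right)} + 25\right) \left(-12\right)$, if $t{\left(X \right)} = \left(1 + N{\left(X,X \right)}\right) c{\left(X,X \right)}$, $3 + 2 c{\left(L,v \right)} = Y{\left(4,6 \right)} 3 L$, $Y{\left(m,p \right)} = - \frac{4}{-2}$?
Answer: $-408$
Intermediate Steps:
$Y{\left(m,p \right)} = 2$ ($Y{\left(m,p \right)} = \left(-4\right) \left(- \frac{1}{2}\right) = 2$)
$c{\left(L,v \right)} = - \frac{3}{2} + 3 L$ ($c{\left(L,v \right)} = - \frac{3}{2} + \frac{2 \cdot 3 L}{2} = - \frac{3}{2} + \frac{6 L}{2} = - \frac{3}{2} + 3 L$)
$t{\left(X \right)} = -3 + 6 X$ ($t{\left(X \right)} = \left(1 + 1\right) \left(- \frac{3}{2} + 3 X\right) = 2 \left(- \frac{3}{2} + 3 X\right) = -3 + 6 X$)
$\left(t{\left(2 \right)} + 25\right) \left(-12\right) = \left(\left(-3 + 6 \cdot 2\right) + 25\right) \left(-12\right) = \left(\left(-3 + 12\right) + 25\right) \left(-12\right) = \left(9 + 25\right) \left(-12\right) = 34 \left(-12\right) = -408$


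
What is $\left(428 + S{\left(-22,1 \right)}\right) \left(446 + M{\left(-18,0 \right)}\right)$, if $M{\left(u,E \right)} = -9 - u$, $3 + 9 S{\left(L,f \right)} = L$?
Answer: $\frac{1741285}{9} \approx 1.9348 \cdot 10^{5}$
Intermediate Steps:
$S{\left(L,f \right)} = - \frac{1}{3} + \frac{L}{9}$
$\left(428 + S{\left(-22,1 \right)}\right) \left(446 + M{\left(-18,0 \right)}\right) = \left(428 + \left(- \frac{1}{3} + \frac{1}{9} \left(-22\right)\right)\right) \left(446 - -9\right) = \left(428 - \frac{25}{9}\right) \left(446 + \left(-9 + 18\right)\right) = \left(428 - \frac{25}{9}\right) \left(446 + 9\right) = \frac{3827}{9} \cdot 455 = \frac{1741285}{9}$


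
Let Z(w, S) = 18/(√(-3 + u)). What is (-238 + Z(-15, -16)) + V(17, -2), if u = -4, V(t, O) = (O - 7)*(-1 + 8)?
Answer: -301 - 18*I*√7/7 ≈ -301.0 - 6.8034*I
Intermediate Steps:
V(t, O) = -49 + 7*O (V(t, O) = (-7 + O)*7 = -49 + 7*O)
Z(w, S) = -18*I*√7/7 (Z(w, S) = 18/(√(-3 - 4)) = 18/(√(-7)) = 18/((I*√7)) = 18*(-I*√7/7) = -18*I*√7/7)
(-238 + Z(-15, -16)) + V(17, -2) = (-238 - 18*I*√7/7) + (-49 + 7*(-2)) = (-238 - 18*I*√7/7) + (-49 - 14) = (-238 - 18*I*√7/7) - 63 = -301 - 18*I*√7/7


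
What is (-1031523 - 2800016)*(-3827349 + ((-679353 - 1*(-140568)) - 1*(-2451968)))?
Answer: 7334201681474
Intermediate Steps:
(-1031523 - 2800016)*(-3827349 + ((-679353 - 1*(-140568)) - 1*(-2451968))) = -3831539*(-3827349 + ((-679353 + 140568) + 2451968)) = -3831539*(-3827349 + (-538785 + 2451968)) = -3831539*(-3827349 + 1913183) = -3831539*(-1914166) = 7334201681474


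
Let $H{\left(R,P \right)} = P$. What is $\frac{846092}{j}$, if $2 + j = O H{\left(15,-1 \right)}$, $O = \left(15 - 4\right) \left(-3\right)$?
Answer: $\frac{846092}{31} \approx 27293.0$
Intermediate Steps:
$O = -33$ ($O = 11 \left(-3\right) = -33$)
$j = 31$ ($j = -2 - -33 = -2 + 33 = 31$)
$\frac{846092}{j} = \frac{846092}{31}$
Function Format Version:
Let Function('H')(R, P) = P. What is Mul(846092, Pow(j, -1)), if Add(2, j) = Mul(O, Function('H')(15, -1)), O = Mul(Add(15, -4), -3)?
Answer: Rational(846092, 31) ≈ 27293.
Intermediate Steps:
O = -33 (O = Mul(11, -3) = -33)
j = 31 (j = Add(-2, Mul(-33, -1)) = Add(-2, 33) = 31)
Mul(846092, Pow(j, -1)) = Mul(846092, Pow(31, -1)) = Mul(846092, Rational(1, 31)) = Rational(846092, 31)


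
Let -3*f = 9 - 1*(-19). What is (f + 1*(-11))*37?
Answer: -2257/3 ≈ -752.33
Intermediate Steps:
f = -28/3 (f = -(9 - 1*(-19))/3 = -(9 + 19)/3 = -1/3*28 = -28/3 ≈ -9.3333)
(f + 1*(-11))*37 = (-28/3 + 1*(-11))*37 = (-28/3 - 11)*37 = -61/3*37 = -2257/3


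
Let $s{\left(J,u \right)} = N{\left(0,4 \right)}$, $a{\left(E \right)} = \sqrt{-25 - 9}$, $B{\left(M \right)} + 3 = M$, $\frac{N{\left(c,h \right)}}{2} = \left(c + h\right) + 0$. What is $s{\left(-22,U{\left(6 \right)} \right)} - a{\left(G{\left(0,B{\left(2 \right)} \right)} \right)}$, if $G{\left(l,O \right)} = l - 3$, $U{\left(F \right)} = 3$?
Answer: $8 - i \sqrt{34} \approx 8.0 - 5.831 i$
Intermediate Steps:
$N{\left(c,h \right)} = 2 c + 2 h$ ($N{\left(c,h \right)} = 2 \left(\left(c + h\right) + 0\right) = 2 \left(c + h\right) = 2 c + 2 h$)
$B{\left(M \right)} = -3 + M$
$G{\left(l,O \right)} = -3 + l$
$a{\left(E \right)} = i \sqrt{34}$ ($a{\left(E \right)} = \sqrt{-34} = i \sqrt{34}$)
$s{\left(J,u \right)} = 8$ ($s{\left(J,u \right)} = 2 \cdot 0 + 2 \cdot 4 = 0 + 8 = 8$)
$s{\left(-22,U{\left(6 \right)} \right)} - a{\left(G{\left(0,B{\left(2 \right)} \right)} \right)} = 8 - i \sqrt{34}$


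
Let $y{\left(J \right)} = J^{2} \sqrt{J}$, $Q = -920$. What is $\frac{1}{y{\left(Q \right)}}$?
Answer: $- \frac{i \sqrt{230}}{389344000} \approx - 3.8952 \cdot 10^{-8} i$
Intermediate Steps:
$y{\left(J \right)} = J^{\frac{5}{2}}$
$\frac{1}{y{\left(Q \right)}} = \frac{1}{\left(-920\right)^{\frac{5}{2}}} = \frac{1}{1692800 i \sqrt{230}} = - \frac{i \sqrt{230}}{389344000}$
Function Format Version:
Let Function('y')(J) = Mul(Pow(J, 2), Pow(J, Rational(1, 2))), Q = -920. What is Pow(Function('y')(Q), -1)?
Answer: Mul(Rational(-1, 389344000), I, Pow(230, Rational(1, 2))) ≈ Mul(-3.8952e-8, I)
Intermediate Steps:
Function('y')(J) = Pow(J, Rational(5, 2))
Pow(Function('y')(Q), -1) = Pow(Pow(-920, Rational(5, 2)), -1) = Pow(Mul(1692800, I, Pow(230, Rational(1, 2))), -1) = Mul(Rational(-1, 389344000), I, Pow(230, Rational(1, 2)))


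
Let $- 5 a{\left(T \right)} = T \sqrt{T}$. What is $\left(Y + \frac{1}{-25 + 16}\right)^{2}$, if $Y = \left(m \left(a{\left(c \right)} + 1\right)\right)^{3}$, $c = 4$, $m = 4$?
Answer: $\frac{245768329}{1265625} \approx 194.19$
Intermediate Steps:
$a{\left(T \right)} = - \frac{T^{\frac{3}{2}}}{5}$ ($a{\left(T \right)} = - \frac{T \sqrt{T}}{5} = - \frac{T^{\frac{3}{2}}}{5}$)
$Y = - \frac{1728}{125}$ ($Y = \left(4 \left(- \frac{4^{\frac{3}{2}}}{5} + 1\right)\right)^{3} = \left(4 \left(\left(- \frac{1}{5}\right) 8 + 1\right)\right)^{3} = \left(4 \left(- \frac{8}{5} + 1\right)\right)^{3} = \left(4 \left(- \frac{3}{5}\right)\right)^{3} = \left(- \frac{12}{5}\right)^{3} = - \frac{1728}{125} \approx -13.824$)
$\left(Y + \frac{1}{-25 + 16}\right)^{2} = \left(- \frac{1728}{125} + \frac{1}{-25 + 16}\right)^{2} = \left(- \frac{1728}{125} + \frac{1}{-9}\right)^{2} = \left(- \frac{1728}{125} - \frac{1}{9}\right)^{2} = \left(- \frac{15677}{1125}\right)^{2} = \frac{245768329}{1265625}$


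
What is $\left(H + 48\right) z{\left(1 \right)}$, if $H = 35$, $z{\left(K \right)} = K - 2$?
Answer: $-83$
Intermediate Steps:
$z{\left(K \right)} = -2 + K$ ($z{\left(K \right)} = K - 2 = -2 + K$)
$\left(H + 48\right) z{\left(1 \right)} = \left(35 + 48\right) \left(-2 + 1\right) = 83 \left(-1\right) = -83$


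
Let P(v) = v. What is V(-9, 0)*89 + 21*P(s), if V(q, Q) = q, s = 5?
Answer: -696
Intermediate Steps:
V(-9, 0)*89 + 21*P(s) = -9*89 + 21*5 = -801 + 105 = -696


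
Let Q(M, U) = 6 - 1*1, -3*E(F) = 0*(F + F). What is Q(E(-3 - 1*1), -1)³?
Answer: 125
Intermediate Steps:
E(F) = 0 (E(F) = -0*(F + F) = -0*2*F = -⅓*0 = 0)
Q(M, U) = 5 (Q(M, U) = 6 - 1 = 5)
Q(E(-3 - 1*1), -1)³ = 5³ = 125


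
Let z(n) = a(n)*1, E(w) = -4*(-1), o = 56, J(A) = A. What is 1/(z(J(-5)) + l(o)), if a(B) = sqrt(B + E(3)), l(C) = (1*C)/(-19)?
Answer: -1064/3497 - 361*I/3497 ≈ -0.30426 - 0.10323*I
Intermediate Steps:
l(C) = -C/19 (l(C) = C*(-1/19) = -C/19)
E(w) = 4
a(B) = sqrt(4 + B) (a(B) = sqrt(B + 4) = sqrt(4 + B))
z(n) = sqrt(4 + n) (z(n) = sqrt(4 + n)*1 = sqrt(4 + n))
1/(z(J(-5)) + l(o)) = 1/(sqrt(4 - 5) - 1/19*56) = 1/(sqrt(-1) - 56/19) = 1/(I - 56/19) = 1/(-56/19 + I) = 361*(-56/19 - I)/3497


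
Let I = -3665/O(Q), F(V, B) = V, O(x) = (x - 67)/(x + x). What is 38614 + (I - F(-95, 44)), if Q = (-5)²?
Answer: 904514/21 ≈ 43072.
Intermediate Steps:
Q = 25
O(x) = (-67 + x)/(2*x) (O(x) = (-67 + x)/((2*x)) = (-67 + x)*(1/(2*x)) = (-67 + x)/(2*x))
I = 91625/21 (I = -3665*50/(-67 + 25) = -3665/((½)*(1/25)*(-42)) = -3665/(-21/25) = -3665*(-25/21) = 91625/21 ≈ 4363.1)
38614 + (I - F(-95, 44)) = 38614 + (91625/21 - 1*(-95)) = 38614 + (91625/21 + 95) = 38614 + 93620/21 = 904514/21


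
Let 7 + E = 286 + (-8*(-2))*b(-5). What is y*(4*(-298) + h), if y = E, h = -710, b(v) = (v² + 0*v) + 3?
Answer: -1382754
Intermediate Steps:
b(v) = 3 + v² (b(v) = (v² + 0) + 3 = v² + 3 = 3 + v²)
E = 727 (E = -7 + (286 + (-8*(-2))*(3 + (-5)²)) = -7 + (286 + 16*(3 + 25)) = -7 + (286 + 16*28) = -7 + (286 + 448) = -7 + 734 = 727)
y = 727
y*(4*(-298) + h) = 727*(4*(-298) - 710) = 727*(-1192 - 710) = 727*(-1902) = -1382754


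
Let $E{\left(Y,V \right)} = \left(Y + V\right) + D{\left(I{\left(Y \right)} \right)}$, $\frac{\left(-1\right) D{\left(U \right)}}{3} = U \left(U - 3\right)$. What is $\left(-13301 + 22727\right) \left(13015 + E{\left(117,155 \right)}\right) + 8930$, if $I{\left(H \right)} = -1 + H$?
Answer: $-245415832$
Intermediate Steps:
$D{\left(U \right)} = - 3 U \left(-3 + U\right)$ ($D{\left(U \right)} = - 3 U \left(U - 3\right) = - 3 U \left(-3 + U\right)$)
$E{\left(Y,V \right)} = V + Y + 3 \left(-1 + Y\right) \left(4 - Y\right)$ ($E{\left(Y,V \right)} = \left(Y + V\right) + 3 \left(-1 + Y\right) \left(3 - \left(-1 + Y\right)\right) = \left(V + Y\right) + 3 \left(-1 + Y\right) \left(3 - \left(-1 + Y\right)\right) = \left(V + Y\right) + 3 \left(-1 + Y\right) \left(4 - Y\right) = V + Y + 3 \left(-1 + Y\right) \left(4 - Y\right)$)
$\left(-13301 + 22727\right) \left(13015 + E{\left(117,155 \right)}\right) + 8930 = \left(-13301 + 22727\right) \left(13015 + \left(155 + 117 - 3 \left(-1 + 117\right) \left(-4 + 117\right)\right)\right) + 8930 = 9426 \left(13015 + \left(155 + 117 - 348 \cdot 113\right)\right) + 8930 = 9426 \left(13015 + \left(155 + 117 - 39324\right)\right) + 8930 = 9426 \left(13015 - 39052\right) + 8930 = 9426 \left(-26037\right) + 8930 = -245424762 + 8930 = -245415832$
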